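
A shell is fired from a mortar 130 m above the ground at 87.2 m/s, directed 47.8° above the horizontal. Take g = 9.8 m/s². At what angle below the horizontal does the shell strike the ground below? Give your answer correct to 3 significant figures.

v_x = 87.2 cos 47.8° = 58.57 m/s.
At impact |v_y| = √(v_y0² + 2 g h) = √(64.60² + 2×9.8×130) = 81.98 m/s.
Angle below horizontal = arctan(|v_y| / v_x) = arctan(81.98 / 58.57) = 54.5°.

54.5°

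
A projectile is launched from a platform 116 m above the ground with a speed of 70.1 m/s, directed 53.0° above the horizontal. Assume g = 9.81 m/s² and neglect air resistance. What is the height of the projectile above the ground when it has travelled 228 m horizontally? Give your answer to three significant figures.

v_x = 70.1 cos 53.0° = 42.19 m/s, v_y0 = 70.1 sin 53.0° = 55.98 m/s.
Time to reach x = 228 m: t = x / v_x = 228 / 42.19 = 5.404 s.
y = 116 + v_y0 t − ½ g t² = 116 + 55.98×5.404 − 4.905×5.404² = 275 m.

275 m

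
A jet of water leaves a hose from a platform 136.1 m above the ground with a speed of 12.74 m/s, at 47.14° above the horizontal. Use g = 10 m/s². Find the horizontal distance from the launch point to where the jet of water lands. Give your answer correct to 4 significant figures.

Components: v_x = 12.74 cos 47.14° = 8.6659 m/s, v_y = 12.74 sin 47.14° = 9.3386 m/s.
Vertical: 0 = 136.1 + 9.3386 t − ½(10) t² ⇒ 5.000 t² − 9.3386 t − 136.1 = 0.
t = [9.3386 + √(87.209 + 2722.0)] / 10.00 = 6.2341 s.
Horizontal: R = v_x · t = 8.6659 × 6.2341 = 54.02 m.

54.02 m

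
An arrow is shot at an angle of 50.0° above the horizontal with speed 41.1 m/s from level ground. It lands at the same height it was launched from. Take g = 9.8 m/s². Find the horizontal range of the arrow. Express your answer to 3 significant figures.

170 m

For level ground, R = v₀² sin(2θ) / g.
sin(2 × 50.0°) = sin 100.0° = 0.9848.
R = (41.1)² × 0.9848 / 9.8 = 170 m.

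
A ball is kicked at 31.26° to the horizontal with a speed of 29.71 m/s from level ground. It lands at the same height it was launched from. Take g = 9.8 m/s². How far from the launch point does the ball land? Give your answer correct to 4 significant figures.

79.91 m

For level ground, R = v₀² sin(2θ) / g.
sin(2 × 31.26°) = sin 62.520° = 0.8872.
R = (29.71)² × 0.8872 / 9.8 = 79.91 m.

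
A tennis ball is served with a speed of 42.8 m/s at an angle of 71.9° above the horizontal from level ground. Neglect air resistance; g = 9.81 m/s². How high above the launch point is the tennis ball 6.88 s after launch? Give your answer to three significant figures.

47.7 m

v_y0 = 42.8 sin 71.9° = 40.68 m/s.
y(t) = v_y0 t − ½ g t² = 40.68×6.88 − 4.905×6.88² = 47.7 m.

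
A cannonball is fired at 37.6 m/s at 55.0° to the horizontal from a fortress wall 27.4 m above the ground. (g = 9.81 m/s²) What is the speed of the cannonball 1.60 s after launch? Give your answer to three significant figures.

26.3 m/s

v_x = 37.6 cos 55.0° = 21.57 m/s (constant).
v_y(t) = 37.6 sin 55.0° − g t = 30.80 − 9.81 × 1.60 = 15.10 m/s.
Speed = √(v_x² + v_y²) = √(465.3 + 228.0) = 26.3 m/s.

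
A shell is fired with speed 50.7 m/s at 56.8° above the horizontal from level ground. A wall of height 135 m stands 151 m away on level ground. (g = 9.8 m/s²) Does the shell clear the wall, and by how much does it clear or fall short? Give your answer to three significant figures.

v_x = 50.7 cos 56.8° = 27.76 m/s; v_y0 = 50.7 sin 56.8° = 42.42 m/s.
Time to reach the wall: t = 151 / 27.76 = 5.439 s.
Height at that point: y = 42.42×5.439 − 4.900×5.439² = 85.77 m.
That is 135 − 85.77 = 49.2 m below the top of the wall, so the shell does not clear it.

No — it falls 49.2 m short of clearing the wall.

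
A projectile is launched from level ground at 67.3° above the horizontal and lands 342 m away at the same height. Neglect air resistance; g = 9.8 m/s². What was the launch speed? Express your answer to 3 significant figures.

On level ground, R = v₀² sin(2θ) / g, so v₀ = √(R g / sin 2θ).
sin(2 × 67.3°) = 0.7120.
v₀ = √(342 × 9.8 / 0.7120) = √4707 = 68.6 m/s.

68.6 m/s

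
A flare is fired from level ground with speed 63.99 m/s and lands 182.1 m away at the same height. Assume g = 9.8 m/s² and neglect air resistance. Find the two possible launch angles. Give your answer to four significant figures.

Level-ground range: R = v₀² sin(2θ)/g ⇒ sin 2θ = R g / v₀² = 182.1×9.8/63.99² = 0.4358.
2θ = arcsin(0.4358) = 25.836° or 180° − 25.836° = 154.164°.
So θ = 12.92° or θ = 77.08°.

12.92° and 77.08°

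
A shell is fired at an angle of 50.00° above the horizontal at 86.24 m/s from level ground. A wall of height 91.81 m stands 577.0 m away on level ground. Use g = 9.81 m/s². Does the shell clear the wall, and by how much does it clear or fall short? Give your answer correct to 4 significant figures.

v_x = 86.24 cos 50.00° = 55.434 m/s; v_y0 = 86.24 sin 50.00° = 66.064 m/s.
Time to reach the wall: t = 577.0 / 55.434 = 10.409 s.
Height at that point: y = 66.064×10.409 − 4.905×10.409² = 156.22 m.
That is 156.22 − 91.81 = 64.41 m above the top of the wall, so the shell clears it.

Yes — it clears the wall by 64.41 m.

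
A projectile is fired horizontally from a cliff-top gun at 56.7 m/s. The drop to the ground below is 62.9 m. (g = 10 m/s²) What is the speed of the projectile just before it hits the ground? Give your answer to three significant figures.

Fall time: t = √(2 × 62.9 / 10) = 3.547 s.
At impact: v_x = 56.7 m/s (unchanged), v_y = g t = 10 × 3.547 = 35.47 m/s.
Speed = √(v_x² + v_y²) = √(3215 + 1258) = 66.9 m/s.

66.9 m/s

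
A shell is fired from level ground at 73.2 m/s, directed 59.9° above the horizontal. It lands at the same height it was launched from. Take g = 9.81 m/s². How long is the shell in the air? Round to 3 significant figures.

Vertical component: v_y = 73.2 sin 59.9° = 63.33 m/s.
For a projectile landing at launch height, time of flight is t = 2 v_y / g = 2 × 63.33 / 9.81 = 12.9 s.

12.9 s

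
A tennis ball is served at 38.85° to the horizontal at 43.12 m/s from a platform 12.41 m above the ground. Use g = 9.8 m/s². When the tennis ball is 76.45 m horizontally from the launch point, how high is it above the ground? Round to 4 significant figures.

48.59 m

v_x = 43.12 cos 38.85° = 33.581 m/s, v_y0 = 43.12 sin 38.85° = 27.048 m/s.
Time to reach x = 76.45 m: t = x / v_x = 76.45 / 33.581 = 2.2766 s.
y = 12.41 + v_y0 t − ½ g t² = 12.41 + 27.048×2.2766 − 4.900×2.2766² = 48.59 m.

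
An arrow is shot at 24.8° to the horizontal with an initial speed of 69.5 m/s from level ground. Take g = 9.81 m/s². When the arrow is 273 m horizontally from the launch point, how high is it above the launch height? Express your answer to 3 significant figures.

34.3 m

v_x = 69.5 cos 24.8° = 63.09 m/s, v_y0 = 69.5 sin 24.8° = 29.15 m/s.
Time to reach x = 273 m: t = x / v_x = 273 / 63.09 = 4.327 s.
y = v_y0 t − ½ g t² = 29.15×4.327 − 4.905×4.327² = 34.3 m.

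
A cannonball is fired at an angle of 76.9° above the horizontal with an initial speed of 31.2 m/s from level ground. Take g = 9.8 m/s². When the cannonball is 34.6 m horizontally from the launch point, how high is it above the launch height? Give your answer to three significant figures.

31.4 m

v_x = 31.2 cos 76.9° = 7.072 m/s, v_y0 = 31.2 sin 76.9° = 30.39 m/s.
Time to reach x = 34.6 m: t = x / v_x = 34.6 / 7.072 = 4.893 s.
y = v_y0 t − ½ g t² = 30.39×4.893 − 4.900×4.893² = 31.4 m.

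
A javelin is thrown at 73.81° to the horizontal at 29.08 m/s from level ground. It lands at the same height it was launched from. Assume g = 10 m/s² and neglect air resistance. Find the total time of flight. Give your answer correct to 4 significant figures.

Vertical component: v_y = 29.08 sin 73.81° = 27.927 m/s.
For a projectile landing at launch height, time of flight is t = 2 v_y / g = 2 × 27.927 / 10 = 5.585 s.

5.585 s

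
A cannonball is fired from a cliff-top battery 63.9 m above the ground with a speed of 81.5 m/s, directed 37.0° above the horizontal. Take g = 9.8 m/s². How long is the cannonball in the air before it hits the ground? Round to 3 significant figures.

11.2 s

Vertical component: v_y = 81.5 sin 37.0° = 49.05 m/s.
Taking up as positive with launch at y = 63.9 m, landing at y = 0: 0 = 63.9 + 49.05 t − ½(9.8) t².
Solving 4.900 t² − 49.05 t − 63.9 = 0 gives t = [49.05 + √(49.05² + 4·4.900·63.9)] / 9.800 = 11.2 s.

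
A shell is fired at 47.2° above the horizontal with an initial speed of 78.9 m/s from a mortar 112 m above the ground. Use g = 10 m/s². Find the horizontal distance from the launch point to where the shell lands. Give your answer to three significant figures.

Components: v_x = 78.9 cos 47.2° = 53.61 m/s, v_y = 78.9 sin 47.2° = 57.89 m/s.
Vertical: 0 = 112 + 57.89 t − ½(10) t² ⇒ 5.000 t² − 57.89 t − 112 = 0.
t = [57.89 + √(3351 + 2240)] / 10.00 = 13.27 s.
Horizontal: R = v_x · t = 53.61 × 13.27 = 711 m.

711 m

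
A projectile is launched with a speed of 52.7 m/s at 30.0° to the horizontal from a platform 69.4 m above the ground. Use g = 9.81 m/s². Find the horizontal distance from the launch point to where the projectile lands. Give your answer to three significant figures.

334 m

Components: v_x = 52.7 cos 30.0° = 45.64 m/s, v_y = 52.7 sin 30.0° = 26.35 m/s.
Vertical: 0 = 69.4 + 26.35 t − ½(9.81) t² ⇒ 4.905 t² − 26.35 t − 69.4 = 0.
t = [26.35 + √(694.3 + 1362)] / 9.810 = 7.309 s.
Horizontal: R = v_x · t = 45.64 × 7.309 = 334 m.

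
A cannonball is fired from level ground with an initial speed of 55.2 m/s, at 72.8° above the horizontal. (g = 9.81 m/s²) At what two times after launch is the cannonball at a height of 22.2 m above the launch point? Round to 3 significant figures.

0.439 s and 10.3 s

v_y0 = 55.2 sin 72.8° = 52.73 m/s.
Set y = v_y0 t − ½ g t² = 22.2: 4.905 t² − 52.73 t + 22.2 = 0.
t = [52.73 ± √(2780 − 435.6)] / 9.81 = (52.73 ± 48.42) / 9.81, giving t = 0.439 s or t = 10.3 s.
So the cannonball is at 22.2 m at t = 0.439 s (rising) and t = 10.3 s (falling).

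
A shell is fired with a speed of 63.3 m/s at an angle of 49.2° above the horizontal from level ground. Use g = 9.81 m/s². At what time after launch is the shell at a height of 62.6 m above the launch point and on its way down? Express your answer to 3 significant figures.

v_y0 = 63.3 sin 49.2° = 47.92 m/s.
Set y = v_y0 t − ½ g t² = 62.6: 4.905 t² − 47.92 t + 62.6 = 0.
t = [47.92 ± √(2296 − 1228)] / 9.81 = (47.92 ± 32.68) / 9.81, giving t = 1.55 s or t = 8.22 s.
On the way down corresponds to the larger root: t = 8.22 s.

8.22 s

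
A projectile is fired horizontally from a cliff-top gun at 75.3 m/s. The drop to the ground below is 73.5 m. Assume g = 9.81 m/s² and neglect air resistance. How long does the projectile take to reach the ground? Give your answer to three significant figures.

3.87 s

The horizontal speed doesn't affect the fall. With v_y0 = 0, h = ½ g t².
t = √(2 × 73.5 / 9.81) = √14.98 = 3.87 s.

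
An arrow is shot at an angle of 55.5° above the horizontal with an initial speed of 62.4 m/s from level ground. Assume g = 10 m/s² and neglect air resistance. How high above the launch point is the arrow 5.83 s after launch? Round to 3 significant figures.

v_y0 = 62.4 sin 55.5° = 51.43 m/s.
y(t) = v_y0 t − ½ g t² = 51.43×5.83 − 5.000×5.83² = 130 m.

130 m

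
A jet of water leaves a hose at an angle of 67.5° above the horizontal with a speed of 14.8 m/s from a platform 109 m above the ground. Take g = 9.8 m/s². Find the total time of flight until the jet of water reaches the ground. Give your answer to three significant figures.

6.31 s

Vertical component: v_y = 14.8 sin 67.5° = 13.67 m/s.
Taking up as positive with launch at y = 109 m, landing at y = 0: 0 = 109 + 13.67 t − ½(9.8) t².
Solving 4.900 t² − 13.67 t − 109 = 0 gives t = [13.67 + √(13.67² + 4·4.900·109)] / 9.800 = 6.31 s.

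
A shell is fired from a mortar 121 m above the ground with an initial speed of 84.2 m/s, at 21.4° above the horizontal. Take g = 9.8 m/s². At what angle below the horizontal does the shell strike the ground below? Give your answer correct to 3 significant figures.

36.3°

v_x = 84.2 cos 21.4° = 78.39 m/s.
At impact |v_y| = √(v_y0² + 2 g h) = √(30.72² + 2×9.8×121) = 57.58 m/s.
Angle below horizontal = arctan(|v_y| / v_x) = arctan(57.58 / 78.39) = 36.3°.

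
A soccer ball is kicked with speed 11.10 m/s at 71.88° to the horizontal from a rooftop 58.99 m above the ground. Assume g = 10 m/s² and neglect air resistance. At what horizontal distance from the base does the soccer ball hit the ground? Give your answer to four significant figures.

Components: v_x = 11.10 cos 71.88° = 3.4522 m/s, v_y = 11.10 sin 71.88° = 10.550 m/s.
Vertical: 0 = 58.99 + 10.550 t − ½(10) t² ⇒ 5.000 t² − 10.550 t − 58.99 = 0.
t = [10.550 + √(111.30 + 1179.8)] / 10.00 = 4.6482 s.
Horizontal: R = v_x · t = 3.4522 × 4.6482 = 16.05 m.

16.05 m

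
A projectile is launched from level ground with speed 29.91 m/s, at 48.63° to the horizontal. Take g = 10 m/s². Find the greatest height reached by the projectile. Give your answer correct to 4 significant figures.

Vertical component of launch velocity: v_y = 29.91 sin 48.63° = 22.446 m/s.
At the highest point the vertical velocity is zero, so v_y² = 2 g h_max.
h_max = (22.446)² / (2 × 10) = 503.82 / 20.00 = 25.19 m.

25.19 m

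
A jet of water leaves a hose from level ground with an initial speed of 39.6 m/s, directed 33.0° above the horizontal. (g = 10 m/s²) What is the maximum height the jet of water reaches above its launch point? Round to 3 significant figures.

Vertical component of launch velocity: v_y = 39.6 sin 33.0° = 21.57 m/s.
At the highest point the vertical velocity is zero, so v_y² = 2 g h_max.
h_max = (21.57)² / (2 × 10) = 465.3 / 20.00 = 23.3 m.

23.3 m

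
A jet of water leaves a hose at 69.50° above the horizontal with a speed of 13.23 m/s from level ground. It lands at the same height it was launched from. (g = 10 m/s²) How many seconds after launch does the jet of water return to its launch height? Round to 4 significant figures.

Vertical component: v_y = 13.23 sin 69.50° = 12.392 m/s.
For a projectile landing at launch height, time of flight is t = 2 v_y / g = 2 × 12.392 / 10 = 2.478 s.

2.478 s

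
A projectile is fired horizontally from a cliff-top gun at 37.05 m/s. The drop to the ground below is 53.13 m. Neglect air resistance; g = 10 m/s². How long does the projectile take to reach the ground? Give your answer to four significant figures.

The horizontal speed doesn't affect the fall. With v_y0 = 0, h = ½ g t².
t = √(2 × 53.13 / 10) = √10.626 = 3.260 s.

3.260 s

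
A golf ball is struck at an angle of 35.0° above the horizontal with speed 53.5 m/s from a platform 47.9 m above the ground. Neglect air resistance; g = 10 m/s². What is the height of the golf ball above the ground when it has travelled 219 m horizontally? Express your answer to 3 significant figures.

76.4 m

v_x = 53.5 cos 35.0° = 43.82 m/s, v_y0 = 53.5 sin 35.0° = 30.69 m/s.
Time to reach x = 219 m: t = x / v_x = 219 / 43.82 = 4.998 s.
y = 47.9 + v_y0 t − ½ g t² = 47.9 + 30.69×4.998 − 5.000×4.998² = 76.4 m.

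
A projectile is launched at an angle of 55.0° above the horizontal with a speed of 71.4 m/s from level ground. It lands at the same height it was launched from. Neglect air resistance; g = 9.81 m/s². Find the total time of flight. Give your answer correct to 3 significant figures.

Vertical component: v_y = 71.4 sin 55.0° = 58.49 m/s.
For a projectile landing at launch height, time of flight is t = 2 v_y / g = 2 × 58.49 / 9.81 = 11.9 s.

11.9 s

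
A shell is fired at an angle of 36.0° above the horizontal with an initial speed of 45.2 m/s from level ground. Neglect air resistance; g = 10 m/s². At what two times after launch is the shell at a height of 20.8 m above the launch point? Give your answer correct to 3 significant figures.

v_y0 = 45.2 sin 36.0° = 26.57 m/s.
Set y = v_y0 t − ½ g t² = 20.8: 5.000 t² − 26.57 t + 20.8 = 0.
t = [26.57 ± √(706.0 − 416.0)] / 10 = (26.57 ± 17.03) / 10, giving t = 0.954 s or t = 4.36 s.
So the shell is at 20.8 m at t = 0.954 s (rising) and t = 4.36 s (falling).

0.954 s and 4.36 s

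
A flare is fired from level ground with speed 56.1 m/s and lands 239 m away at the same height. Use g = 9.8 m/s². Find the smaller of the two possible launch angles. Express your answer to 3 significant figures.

Level-ground range: R = v₀² sin(2θ)/g ⇒ sin 2θ = R g / v₀² = 239×9.8/56.1² = 0.7442.
2θ = arcsin(0.7442) = 48.09° or 180° − 48.09° = 131.91°.
So θ = 24.0° or θ = 66.0°.

24.0°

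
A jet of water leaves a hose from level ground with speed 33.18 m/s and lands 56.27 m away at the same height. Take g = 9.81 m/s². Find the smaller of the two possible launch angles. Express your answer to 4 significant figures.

Level-ground range: R = v₀² sin(2θ)/g ⇒ sin 2θ = R g / v₀² = 56.27×9.81/33.18² = 0.5014.
2θ = arcsin(0.5014) = 30.093° or 180° − 30.093° = 149.907°.
So θ = 15.05° or θ = 74.95°.

15.05°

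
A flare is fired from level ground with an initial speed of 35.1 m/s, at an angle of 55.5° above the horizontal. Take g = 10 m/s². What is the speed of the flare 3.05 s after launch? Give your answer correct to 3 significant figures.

19.9 m/s

v_x = 35.1 cos 55.5° = 19.88 m/s (constant).
v_y(t) = 35.1 sin 55.5° − g t = 28.93 − 10 × 3.05 = -1.570 m/s.
Speed = √(v_x² + v_y²) = √(395.2 + 2.465) = 19.9 m/s.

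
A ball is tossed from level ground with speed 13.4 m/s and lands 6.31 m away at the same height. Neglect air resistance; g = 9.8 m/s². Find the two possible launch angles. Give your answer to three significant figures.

Level-ground range: R = v₀² sin(2θ)/g ⇒ sin 2θ = R g / v₀² = 6.31×9.8/13.4² = 0.3444.
2θ = arcsin(0.3444) = 20.15° or 180° − 20.15° = 159.85°.
So θ = 10.1° or θ = 79.9°.

10.1° and 79.9°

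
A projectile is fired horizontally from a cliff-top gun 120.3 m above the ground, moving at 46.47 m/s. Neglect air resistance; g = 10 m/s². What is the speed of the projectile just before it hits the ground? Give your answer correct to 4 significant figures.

Fall time: t = √(2 × 120.3 / 10) = 4.9051 s.
At impact: v_x = 46.47 m/s (unchanged), v_y = g t = 10 × 4.9051 = 49.051 m/s.
Speed = √(v_x² + v_y²) = √(2159.5 + 2406.0) = 67.57 m/s.

67.57 m/s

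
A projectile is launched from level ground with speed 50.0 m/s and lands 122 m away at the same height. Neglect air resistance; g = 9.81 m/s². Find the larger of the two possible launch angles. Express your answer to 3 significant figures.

Level-ground range: R = v₀² sin(2θ)/g ⇒ sin 2θ = R g / v₀² = 122×9.81/50.0² = 0.4787.
2θ = arcsin(0.4787) = 28.60° or 180° − 28.60° = 151.40°.
So θ = 14.3° or θ = 75.7°.

75.7°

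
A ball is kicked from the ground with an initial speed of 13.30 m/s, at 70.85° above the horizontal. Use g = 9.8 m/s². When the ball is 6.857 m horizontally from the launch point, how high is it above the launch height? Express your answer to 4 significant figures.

v_x = 13.30 cos 70.85° = 4.3630 m/s, v_y0 = 13.30 sin 70.85° = 12.564 m/s.
Time to reach x = 6.857 m: t = x / v_x = 6.857 / 4.3630 = 1.5716 s.
y = v_y0 t − ½ g t² = 12.564×1.5716 − 4.900×1.5716² = 7.643 m.

7.643 m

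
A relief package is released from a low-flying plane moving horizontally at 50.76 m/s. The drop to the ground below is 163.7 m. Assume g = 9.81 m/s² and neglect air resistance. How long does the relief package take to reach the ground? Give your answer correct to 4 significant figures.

5.777 s

The horizontal speed doesn't affect the fall. With v_y0 = 0, h = ½ g t².
t = √(2 × 163.7 / 9.81) = √33.374 = 5.777 s.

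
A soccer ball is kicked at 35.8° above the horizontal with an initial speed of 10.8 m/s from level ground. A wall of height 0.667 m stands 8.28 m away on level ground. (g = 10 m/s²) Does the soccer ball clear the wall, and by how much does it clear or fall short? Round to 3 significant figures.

v_x = 10.8 cos 35.8° = 8.759 m/s; v_y0 = 10.8 sin 35.8° = 6.318 m/s.
Time to reach the wall: t = 8.28 / 8.759 = 0.9453 s.
Height at that point: y = 6.318×0.9453 − 5.000×0.9453² = 1.504 m.
That is 1.504 − 0.667 = 0.837 m above the top of the wall, so the soccer ball clears it.

Yes — it clears the wall by 0.837 m.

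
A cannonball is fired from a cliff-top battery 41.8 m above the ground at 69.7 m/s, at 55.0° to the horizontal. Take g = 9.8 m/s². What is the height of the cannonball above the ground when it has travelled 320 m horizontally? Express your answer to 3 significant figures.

185 m

v_x = 69.7 cos 55.0° = 39.98 m/s, v_y0 = 69.7 sin 55.0° = 57.09 m/s.
Time to reach x = 320 m: t = x / v_x = 320 / 39.98 = 8.004 s.
y = 41.8 + v_y0 t − ½ g t² = 41.8 + 57.09×8.004 − 4.900×8.004² = 185 m.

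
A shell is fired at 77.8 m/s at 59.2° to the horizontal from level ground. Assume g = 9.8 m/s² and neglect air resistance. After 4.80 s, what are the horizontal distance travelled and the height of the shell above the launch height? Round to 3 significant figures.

v_x = 77.8 cos 59.2° = 39.84 m/s; v_y0 = 77.8 sin 59.2° = 66.83 m/s.
x = v_x t = 39.84 × 4.80 = 191 m.
y = v_y0 t − ½ g t² = 66.83×4.80 − 4.900×4.80² = 208 m.

x = 191 m, y = 208 m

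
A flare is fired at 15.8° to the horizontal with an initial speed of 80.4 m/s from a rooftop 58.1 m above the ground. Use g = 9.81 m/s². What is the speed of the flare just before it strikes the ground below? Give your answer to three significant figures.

87.2 m/s

v_x = 80.4 cos 15.8° = 77.36 m/s is unchanged throughout.
For the vertical component, v_y² = v_y0² + 2 g h = (21.89)² + 2×9.81×58.1 = 1619, so |v_y| = 40.24 m/s.
Impact speed = √(v_x² + v_y²) = √(5985 + 1619) = 87.2 m/s.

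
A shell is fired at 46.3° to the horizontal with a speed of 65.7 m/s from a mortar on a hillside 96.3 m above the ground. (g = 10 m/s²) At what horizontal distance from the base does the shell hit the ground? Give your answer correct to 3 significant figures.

Components: v_x = 65.7 cos 46.3° = 45.39 m/s, v_y = 65.7 sin 46.3° = 47.50 m/s.
Vertical: 0 = 96.3 + 47.50 t − ½(10) t² ⇒ 5.000 t² − 47.50 t − 96.3 = 0.
t = [47.50 + √(2256 + 1926)] / 10.00 = 11.22 s.
Horizontal: R = v_x · t = 45.39 × 11.22 = 509 m.

509 m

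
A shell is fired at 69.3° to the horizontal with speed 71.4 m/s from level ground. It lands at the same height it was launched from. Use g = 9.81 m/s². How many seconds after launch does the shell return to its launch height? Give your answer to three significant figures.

Vertical component: v_y = 71.4 sin 69.3° = 66.79 m/s.
For a projectile landing at launch height, time of flight is t = 2 v_y / g = 2 × 66.79 / 9.81 = 13.6 s.

13.6 s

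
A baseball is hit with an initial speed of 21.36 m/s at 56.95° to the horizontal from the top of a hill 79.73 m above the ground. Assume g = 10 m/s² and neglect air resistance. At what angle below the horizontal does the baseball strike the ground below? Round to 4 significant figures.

v_x = 21.36 cos 56.95° = 11.649 m/s.
At impact |v_y| = √(v_y0² + 2 g h) = √(17.904² + 2×10×79.73) = 43.762 m/s.
Angle below horizontal = arctan(|v_y| / v_x) = arctan(43.762 / 11.649) = 75.09°.

75.09°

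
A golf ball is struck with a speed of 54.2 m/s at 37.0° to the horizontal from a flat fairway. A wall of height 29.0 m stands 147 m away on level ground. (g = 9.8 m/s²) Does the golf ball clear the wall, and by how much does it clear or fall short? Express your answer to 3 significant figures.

v_x = 54.2 cos 37.0° = 43.29 m/s; v_y0 = 54.2 sin 37.0° = 32.62 m/s.
Time to reach the wall: t = 147 / 43.29 = 3.396 s.
Height at that point: y = 32.62×3.396 − 4.900×3.396² = 54.27 m.
That is 54.27 − 29.0 = 25.3 m above the top of the wall, so the golf ball clears it.

Yes — it clears the wall by 25.3 m.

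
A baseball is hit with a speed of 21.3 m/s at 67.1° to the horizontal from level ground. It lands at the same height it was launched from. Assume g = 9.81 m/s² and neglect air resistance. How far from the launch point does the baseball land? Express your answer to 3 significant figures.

33.2 m

Components: v_x = 21.3 cos 67.1° = 8.288 m/s, v_y = 21.3 sin 67.1° = 19.62 m/s.
Time of flight (same landing height): t = 2 v_y / g = 2 × 19.62 / 9.81 = 4.000 s.
Range: R = v_x · t = 8.288 × 4.000 = 33.2 m.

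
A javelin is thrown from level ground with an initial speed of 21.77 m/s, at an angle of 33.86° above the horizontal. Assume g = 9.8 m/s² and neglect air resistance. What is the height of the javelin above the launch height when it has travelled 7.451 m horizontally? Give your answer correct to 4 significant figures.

v_x = 21.77 cos 33.86° = 18.078 m/s, v_y0 = 21.77 sin 33.86° = 12.129 m/s.
Time to reach x = 7.451 m: t = x / v_x = 7.451 / 18.078 = 0.41216 s.
y = v_y0 t − ½ g t² = 12.129×0.41216 − 4.900×0.41216² = 4.167 m.

4.167 m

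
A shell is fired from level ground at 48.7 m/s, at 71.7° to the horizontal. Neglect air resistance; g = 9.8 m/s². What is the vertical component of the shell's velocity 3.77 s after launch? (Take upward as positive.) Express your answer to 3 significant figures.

Initial vertical component: v_y0 = 48.7 sin 71.7° = 46.24 m/s.
v_y(t) = v_y0 − g t = 46.24 − 9.8 × 3.77 = 9.29 m/s.

9.29 m/s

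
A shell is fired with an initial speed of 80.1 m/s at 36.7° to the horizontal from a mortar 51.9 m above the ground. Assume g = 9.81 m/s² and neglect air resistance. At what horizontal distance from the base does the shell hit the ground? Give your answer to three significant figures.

690 m

Components: v_x = 80.1 cos 36.7° = 64.22 m/s, v_y = 80.1 sin 36.7° = 47.87 m/s.
Vertical: 0 = 51.9 + 47.87 t − ½(9.81) t² ⇒ 4.905 t² − 47.87 t − 51.9 = 0.
t = [47.87 + √(2292 + 1018)] / 9.810 = 10.74 s.
Horizontal: R = v_x · t = 64.22 × 10.74 = 690 m.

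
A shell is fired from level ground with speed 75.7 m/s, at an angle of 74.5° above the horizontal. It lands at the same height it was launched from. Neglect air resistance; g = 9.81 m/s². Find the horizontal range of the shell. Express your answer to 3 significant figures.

301 m

Components: v_x = 75.7 cos 74.5° = 20.23 m/s, v_y = 75.7 sin 74.5° = 72.95 m/s.
Time of flight (same landing height): t = 2 v_y / g = 2 × 72.95 / 9.81 = 14.87 s.
Range: R = v_x · t = 20.23 × 14.87 = 301 m.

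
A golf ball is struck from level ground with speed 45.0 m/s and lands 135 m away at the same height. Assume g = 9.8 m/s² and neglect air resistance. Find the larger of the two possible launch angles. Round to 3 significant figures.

69.6°

Level-ground range: R = v₀² sin(2θ)/g ⇒ sin 2θ = R g / v₀² = 135×9.8/45.0² = 0.6533.
2θ = arcsin(0.6533) = 40.79° or 180° − 40.79° = 139.21°.
So θ = 20.4° or θ = 69.6°.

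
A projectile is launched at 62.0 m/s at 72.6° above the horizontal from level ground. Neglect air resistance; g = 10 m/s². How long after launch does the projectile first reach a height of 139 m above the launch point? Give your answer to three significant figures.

v_y0 = 62.0 sin 72.6° = 59.16 m/s.
Set y = v_y0 t − ½ g t² = 139: 5.000 t² − 59.16 t + 139 = 0.
t = [59.16 ± √(3500 − 2780)] / 10 = (59.16 ± 26.83) / 10, giving t = 3.23 s or t = 8.60 s.
The projectile is on the way up at the first time, so t = 3.23 s.

3.23 s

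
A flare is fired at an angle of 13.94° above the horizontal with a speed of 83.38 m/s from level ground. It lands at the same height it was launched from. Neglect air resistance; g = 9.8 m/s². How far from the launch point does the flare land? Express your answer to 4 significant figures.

Components: v_x = 83.38 cos 13.94° = 80.924 m/s, v_y = 83.38 sin 13.94° = 20.087 m/s.
Time of flight (same landing height): t = 2 v_y / g = 2 × 20.087 / 9.8 = 4.0994 s.
Range: R = v_x · t = 80.924 × 4.0994 = 331.7 m.

331.7 m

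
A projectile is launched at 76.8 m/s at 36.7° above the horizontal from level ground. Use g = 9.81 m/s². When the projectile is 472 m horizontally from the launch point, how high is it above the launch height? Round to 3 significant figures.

63.6 m

v_x = 76.8 cos 36.7° = 61.58 m/s, v_y0 = 76.8 sin 36.7° = 45.90 m/s.
Time to reach x = 472 m: t = x / v_x = 472 / 61.58 = 7.665 s.
y = v_y0 t − ½ g t² = 45.90×7.665 − 4.905×7.665² = 63.6 m.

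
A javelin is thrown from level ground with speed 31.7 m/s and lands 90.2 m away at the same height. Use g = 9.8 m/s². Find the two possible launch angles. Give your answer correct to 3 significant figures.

30.8° and 59.2°

Level-ground range: R = v₀² sin(2θ)/g ⇒ sin 2θ = R g / v₀² = 90.2×9.8/31.7² = 0.8797.
2θ = arcsin(0.8797) = 61.61° or 180° − 61.61° = 118.39°.
So θ = 30.8° or θ = 59.2°.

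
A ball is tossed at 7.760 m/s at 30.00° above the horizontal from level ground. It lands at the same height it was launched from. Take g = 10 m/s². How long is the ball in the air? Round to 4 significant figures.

Vertical component: v_y = 7.760 sin 30.00° = 3.8800 m/s.
For a projectile landing at launch height, time of flight is t = 2 v_y / g = 2 × 3.8800 / 10 = 0.7760 s.

0.7760 s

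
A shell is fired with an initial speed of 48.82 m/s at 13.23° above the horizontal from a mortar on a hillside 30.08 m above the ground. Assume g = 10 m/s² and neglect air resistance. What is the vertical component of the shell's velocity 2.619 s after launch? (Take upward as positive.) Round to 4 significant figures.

-15.02 m/s

Initial vertical component: v_y0 = 48.82 sin 13.23° = 11.173 m/s.
v_y(t) = v_y0 − g t = 11.173 − 10 × 2.619 = -15.02 m/s.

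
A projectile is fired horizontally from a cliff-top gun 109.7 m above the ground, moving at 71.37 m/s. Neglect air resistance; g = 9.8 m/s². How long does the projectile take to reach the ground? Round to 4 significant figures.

The horizontal speed doesn't affect the fall. With v_y0 = 0, h = ½ g t².
t = √(2 × 109.7 / 9.8) = √22.388 = 4.732 s.

4.732 s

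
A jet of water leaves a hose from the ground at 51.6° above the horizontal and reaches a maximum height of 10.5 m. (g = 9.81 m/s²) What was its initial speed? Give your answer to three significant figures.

18.3 m/s

At maximum height v_y = 0, so (v₀ sin θ)² = 2 g H.
v₀ sin 51.6° = √(2 × 9.81 × 10.5) = 14.35 m/s.
v₀ = 14.35 / sin 51.6° = 14.35 / 0.7837 = 18.3 m/s.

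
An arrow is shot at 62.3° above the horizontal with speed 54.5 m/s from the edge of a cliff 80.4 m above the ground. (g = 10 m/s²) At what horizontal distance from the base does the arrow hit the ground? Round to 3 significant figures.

281 m

Components: v_x = 54.5 cos 62.3° = 25.33 m/s, v_y = 54.5 sin 62.3° = 48.25 m/s.
Vertical: 0 = 80.4 + 48.25 t − ½(10) t² ⇒ 5.000 t² − 48.25 t − 80.4 = 0.
t = [48.25 + √(2328 + 1608)] / 10.00 = 11.10 s.
Horizontal: R = v_x · t = 25.33 × 11.10 = 281 m.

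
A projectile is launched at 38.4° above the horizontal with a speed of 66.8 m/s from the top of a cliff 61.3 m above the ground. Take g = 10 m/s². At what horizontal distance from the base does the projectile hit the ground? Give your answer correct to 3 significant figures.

Components: v_x = 66.8 cos 38.4° = 52.35 m/s, v_y = 66.8 sin 38.4° = 41.49 m/s.
Vertical: 0 = 61.3 + 41.49 t − ½(10) t² ⇒ 5.000 t² − 41.49 t − 61.3 = 0.
t = [41.49 + √(1721 + 1226)] / 10.00 = 9.578 s.
Horizontal: R = v_x · t = 52.35 × 9.578 = 501 m.

501 m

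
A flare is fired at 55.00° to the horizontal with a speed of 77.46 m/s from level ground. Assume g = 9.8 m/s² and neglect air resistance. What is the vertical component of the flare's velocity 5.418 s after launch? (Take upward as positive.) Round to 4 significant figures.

10.36 m/s

Initial vertical component: v_y0 = 77.46 sin 55.00° = 63.452 m/s.
v_y(t) = v_y0 − g t = 63.452 − 9.8 × 5.418 = 10.36 m/s.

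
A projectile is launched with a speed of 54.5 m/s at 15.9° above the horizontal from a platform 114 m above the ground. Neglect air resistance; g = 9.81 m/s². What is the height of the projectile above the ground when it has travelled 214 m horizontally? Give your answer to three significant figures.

v_x = 54.5 cos 15.9° = 52.41 m/s, v_y0 = 54.5 sin 15.9° = 14.93 m/s.
Time to reach x = 214 m: t = x / v_x = 214 / 52.41 = 4.083 s.
y = 114 + v_y0 t − ½ g t² = 114 + 14.93×4.083 − 4.905×4.083² = 93.2 m.

93.2 m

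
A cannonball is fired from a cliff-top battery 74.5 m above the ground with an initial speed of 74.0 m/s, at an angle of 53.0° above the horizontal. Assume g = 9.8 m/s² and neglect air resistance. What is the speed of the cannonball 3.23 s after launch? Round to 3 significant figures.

52.3 m/s

v_x = 74.0 cos 53.0° = 44.53 m/s (constant).
v_y(t) = 74.0 sin 53.0° − g t = 59.10 − 9.8 × 3.23 = 27.45 m/s.
Speed = √(v_x² + v_y²) = √(1983 + 753.5) = 52.3 m/s.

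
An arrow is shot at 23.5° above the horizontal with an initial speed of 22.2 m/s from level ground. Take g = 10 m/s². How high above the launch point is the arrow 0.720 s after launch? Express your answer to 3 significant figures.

3.78 m

v_y0 = 22.2 sin 23.5° = 8.852 m/s.
y(t) = v_y0 t − ½ g t² = 8.852×0.720 − 5.000×0.720² = 3.78 m.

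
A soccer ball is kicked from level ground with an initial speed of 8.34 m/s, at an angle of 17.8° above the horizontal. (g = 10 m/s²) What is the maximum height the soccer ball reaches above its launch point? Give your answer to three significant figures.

Vertical component of launch velocity: v_y = 8.34 sin 17.8° = 2.549 m/s.
At the highest point the vertical velocity is zero, so v_y² = 2 g h_max.
h_max = (2.549)² / (2 × 10) = 6.497 / 20.00 = 0.325 m.

0.325 m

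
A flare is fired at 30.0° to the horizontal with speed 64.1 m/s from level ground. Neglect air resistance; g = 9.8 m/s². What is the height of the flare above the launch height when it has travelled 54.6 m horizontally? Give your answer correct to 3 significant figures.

26.8 m

v_x = 64.1 cos 30.0° = 55.51 m/s, v_y0 = 64.1 sin 30.0° = 32.05 m/s.
Time to reach x = 54.6 m: t = x / v_x = 54.6 / 55.51 = 0.9836 s.
y = v_y0 t − ½ g t² = 32.05×0.9836 − 4.900×0.9836² = 26.8 m.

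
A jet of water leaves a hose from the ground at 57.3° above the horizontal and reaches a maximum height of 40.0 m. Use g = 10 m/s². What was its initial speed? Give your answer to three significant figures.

33.6 m/s

At maximum height v_y = 0, so (v₀ sin θ)² = 2 g H.
v₀ sin 57.3° = √(2 × 10 × 40.0) = 28.28 m/s.
v₀ = 28.28 / sin 57.3° = 28.28 / 0.8415 = 33.6 m/s.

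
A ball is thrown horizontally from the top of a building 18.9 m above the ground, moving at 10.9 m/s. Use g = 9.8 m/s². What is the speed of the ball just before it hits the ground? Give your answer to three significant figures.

22.1 m/s

Fall time: t = √(2 × 18.9 / 9.8) = 1.964 s.
At impact: v_x = 10.9 m/s (unchanged), v_y = g t = 9.8 × 1.964 = 19.25 m/s.
Speed = √(v_x² + v_y²) = √(118.8 + 370.6) = 22.1 m/s.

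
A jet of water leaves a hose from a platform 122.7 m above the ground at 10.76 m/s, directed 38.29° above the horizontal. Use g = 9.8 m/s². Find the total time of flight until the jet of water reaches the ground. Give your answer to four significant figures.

Vertical component: v_y = 10.76 sin 38.29° = 6.6673 m/s.
Taking up as positive with launch at y = 122.7 m, landing at y = 0: 0 = 122.7 + 6.6673 t − ½(9.8) t².
Solving 4.900 t² − 6.6673 t − 122.7 = 0 gives t = [6.6673 + √(6.6673² + 4·4.900·122.7)] / 9.800 = 5.730 s.

5.730 s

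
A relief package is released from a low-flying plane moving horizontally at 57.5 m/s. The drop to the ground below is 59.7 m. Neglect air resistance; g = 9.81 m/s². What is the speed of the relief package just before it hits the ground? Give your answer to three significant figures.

66.9 m/s

Fall time: t = √(2 × 59.7 / 9.81) = 3.489 s.
At impact: v_x = 57.5 m/s (unchanged), v_y = g t = 9.81 × 3.489 = 34.23 m/s.
Speed = √(v_x² + v_y²) = √(3306 + 1172) = 66.9 m/s.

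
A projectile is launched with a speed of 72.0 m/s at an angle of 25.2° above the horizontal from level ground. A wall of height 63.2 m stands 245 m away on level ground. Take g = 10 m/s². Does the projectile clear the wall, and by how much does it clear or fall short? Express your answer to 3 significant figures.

v_x = 72.0 cos 25.2° = 65.15 m/s; v_y0 = 72.0 sin 25.2° = 30.66 m/s.
Time to reach the wall: t = 245 / 65.15 = 3.761 s.
Height at that point: y = 30.66×3.761 − 5.000×3.761² = 44.59 m.
That is 63.2 − 44.59 = 18.6 m below the top of the wall, so the projectile does not clear it.

No — it falls 18.6 m short of clearing the wall.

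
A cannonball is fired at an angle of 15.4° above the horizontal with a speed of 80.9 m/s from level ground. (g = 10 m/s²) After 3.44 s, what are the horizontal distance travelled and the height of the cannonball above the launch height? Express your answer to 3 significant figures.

v_x = 80.9 cos 15.4° = 78.00 m/s; v_y0 = 80.9 sin 15.4° = 21.48 m/s.
x = v_x t = 78.00 × 3.44 = 268 m.
y = v_y0 t − ½ g t² = 21.48×3.44 − 5.000×3.44² = 14.7 m.

x = 268 m, y = 14.7 m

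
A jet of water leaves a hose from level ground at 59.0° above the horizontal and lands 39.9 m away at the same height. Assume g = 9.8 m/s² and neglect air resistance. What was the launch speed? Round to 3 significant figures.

On level ground, R = v₀² sin(2θ) / g, so v₀ = √(R g / sin 2θ).
sin(2 × 59.0°) = 0.8829.
v₀ = √(39.9 × 9.8 / 0.8829) = √442.9 = 21.0 m/s.

21.0 m/s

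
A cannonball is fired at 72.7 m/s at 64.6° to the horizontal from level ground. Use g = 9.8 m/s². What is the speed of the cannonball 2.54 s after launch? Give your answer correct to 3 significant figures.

51.3 m/s

v_x = 72.7 cos 64.6° = 31.18 m/s (constant).
v_y(t) = 72.7 sin 64.6° − g t = 65.67 − 9.8 × 2.54 = 40.78 m/s.
Speed = √(v_x² + v_y²) = √(972.2 + 1663) = 51.3 m/s.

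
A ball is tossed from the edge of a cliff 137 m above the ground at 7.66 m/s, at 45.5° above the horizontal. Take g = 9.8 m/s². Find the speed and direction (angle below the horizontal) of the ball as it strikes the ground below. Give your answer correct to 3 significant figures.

52.4 m/s at 84.1° below the horizontal

v_x = 7.66 cos 45.5° = 5.369 m/s (constant).
|v_y| at impact = √((5.463)² + 2×9.8×137) = 52.11 m/s.
Speed = √(5.369² + 52.11²) = 52.4 m/s; angle = arctan(52.11/5.369) = 84.1° below horizontal.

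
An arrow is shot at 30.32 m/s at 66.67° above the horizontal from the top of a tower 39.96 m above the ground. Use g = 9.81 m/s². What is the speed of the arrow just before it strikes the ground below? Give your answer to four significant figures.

41.27 m/s

v_x = 30.32 cos 66.67° = 12.008 m/s is unchanged throughout.
For the vertical component, v_y² = v_y0² + 2 g h = (27.841)² + 2×9.81×39.96 = 1559.1, so |v_y| = 39.485 m/s.
Impact speed = √(v_x² + v_y²) = √(144.19 + 1559.1) = 41.27 m/s.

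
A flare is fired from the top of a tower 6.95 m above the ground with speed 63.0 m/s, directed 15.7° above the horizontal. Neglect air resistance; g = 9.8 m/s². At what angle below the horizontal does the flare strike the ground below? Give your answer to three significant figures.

18.8°

v_x = 63.0 cos 15.7° = 60.65 m/s.
At impact |v_y| = √(v_y0² + 2 g h) = √(17.05² + 2×9.8×6.95) = 20.66 m/s.
Angle below horizontal = arctan(|v_y| / v_x) = arctan(20.66 / 60.65) = 18.8°.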